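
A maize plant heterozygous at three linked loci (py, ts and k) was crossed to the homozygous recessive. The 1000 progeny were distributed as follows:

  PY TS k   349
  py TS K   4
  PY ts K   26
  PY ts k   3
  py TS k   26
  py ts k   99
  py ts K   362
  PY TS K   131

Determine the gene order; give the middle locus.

The two most frequent reciprocal classes, PY TS k and py ts K, are the parental types, so the F1 was PY TS k / py ts K.
The two rarest classes, PY ts k and py TS K, are the double crossovers. Comparing them with the parentals, only the ts allele has switched, so ts is the middle locus and the order is k – ts – py.

ts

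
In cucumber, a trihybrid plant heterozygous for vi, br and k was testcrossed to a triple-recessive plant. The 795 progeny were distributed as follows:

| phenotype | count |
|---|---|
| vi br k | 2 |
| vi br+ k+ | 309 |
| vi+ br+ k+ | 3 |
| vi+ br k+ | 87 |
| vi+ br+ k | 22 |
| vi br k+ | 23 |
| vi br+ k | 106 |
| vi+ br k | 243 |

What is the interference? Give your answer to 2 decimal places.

0.60

The two most frequent reciprocal classes, vi br+ k+ and vi+ br k, are the parental types, so the F1 was vi br+ k+ / vi+ br k.
The two rarest classes, vi+ br+ k+ and vi br k, are the double crossovers. Comparing them with the parentals, only the vi allele has switched, so vi is the middle locus and the order is k – vi – br.
k–vi: (193 + 5)/795 = 0.2491; vi–br: (45 + 5)/795 = 0.0629.
Expected DCO frequency = 0.2491 × 0.0629 ≈ 0.01567; observed = 5/795 ≈ 0.00629.
Coefficient of coincidence = 0.00629/0.01567 ≈ 0.40; interference = 1 − 0.40 = 0.60.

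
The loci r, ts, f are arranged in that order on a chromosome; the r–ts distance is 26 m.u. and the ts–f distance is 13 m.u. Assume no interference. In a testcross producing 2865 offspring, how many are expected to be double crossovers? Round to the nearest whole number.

97

Map distances give recombination frequencies of 0.260 and 0.130 for the two intervals.
With no interference, expected double-crossover frequency = 0.260 × 0.130 = 0.03380.
Expected number = 0.03380 × 2865 = 96.84 ≈ 97.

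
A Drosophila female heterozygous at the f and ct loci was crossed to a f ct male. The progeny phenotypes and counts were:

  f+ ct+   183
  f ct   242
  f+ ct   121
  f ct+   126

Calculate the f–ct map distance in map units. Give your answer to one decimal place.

36.8 map units

The two most frequent classes, f+ ct+ (183) and f ct (242), are the parental types, so the F1 was f+ ct+ / f ct.
The recombinant classes are f+ ct and f ct+: 121 + 126 = 247.
Recombination frequency = 247/672 = 0.3676 ≈ 36.8%, i.e. 36.8 map units.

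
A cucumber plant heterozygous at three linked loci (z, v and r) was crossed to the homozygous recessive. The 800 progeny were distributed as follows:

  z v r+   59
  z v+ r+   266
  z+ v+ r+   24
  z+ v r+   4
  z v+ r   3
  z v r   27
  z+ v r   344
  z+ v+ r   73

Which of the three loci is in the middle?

r

The two most frequent reciprocal classes, z+ v r and z v+ r+, are the parental types, so the F1 was z+ v r / z v+ r+.
The two rarest classes, z+ v r+ and z v+ r, are the double crossovers. Comparing them with the parentals, only the r allele has switched, so r is the middle locus and the order is z – r – v.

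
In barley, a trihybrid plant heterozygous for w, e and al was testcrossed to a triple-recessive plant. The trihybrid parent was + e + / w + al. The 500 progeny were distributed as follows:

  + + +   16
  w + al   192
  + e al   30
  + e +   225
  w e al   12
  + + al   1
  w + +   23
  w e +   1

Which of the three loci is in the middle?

The two rarest classes, w e + and + + al, are the double crossovers. Comparing them with the parentals, only the w allele has switched, so w is the middle locus and the order is e – w – al.

w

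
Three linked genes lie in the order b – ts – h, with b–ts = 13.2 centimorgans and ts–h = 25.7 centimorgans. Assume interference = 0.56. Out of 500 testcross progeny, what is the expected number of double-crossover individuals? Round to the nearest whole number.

7

Map distances give recombination frequencies of 0.132 and 0.257 for the two intervals.
With interference 0.56 (so coincidence = 0.44), expected double-crossover frequency = 0.132 × 0.257 × 0.44 = 0.01493.
Expected number = 0.01493 × 500 = 7.46 ≈ 7.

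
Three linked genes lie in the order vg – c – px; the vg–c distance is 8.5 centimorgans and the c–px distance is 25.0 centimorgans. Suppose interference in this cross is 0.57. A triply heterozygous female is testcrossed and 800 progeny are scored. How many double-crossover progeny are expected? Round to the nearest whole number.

Map distances give recombination frequencies of 0.085 and 0.250 for the two intervals.
With interference 0.57 (so coincidence = 0.43), expected double-crossover frequency = 0.085 × 0.250 × 0.43 = 0.00914.
Expected number = 0.00914 × 800 = 7.31 ≈ 7.

7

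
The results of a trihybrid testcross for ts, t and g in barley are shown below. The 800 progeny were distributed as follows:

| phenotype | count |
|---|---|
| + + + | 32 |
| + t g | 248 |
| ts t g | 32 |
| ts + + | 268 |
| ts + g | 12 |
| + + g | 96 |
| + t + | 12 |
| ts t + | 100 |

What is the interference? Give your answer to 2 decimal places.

0.01

The two most frequent reciprocal classes, + t g and ts + +, are the parental types, so the F1 was + t g / ts + +.
The two rarest classes, + t + and ts + g, are the double crossovers. Comparing them with the parentals, only the g allele has switched, so g is the middle locus and the order is t – g – ts.
t–g: (196 + 24)/800 = 0.2750; g–ts: (64 + 24)/800 = 0.1100.
Expected DCO frequency = 0.2750 × 0.1100 ≈ 0.03025; observed = 24/800 ≈ 0.03000.
Coefficient of coincidence = 0.03000/0.03025 ≈ 0.99; interference = 1 − 0.99 = 0.01.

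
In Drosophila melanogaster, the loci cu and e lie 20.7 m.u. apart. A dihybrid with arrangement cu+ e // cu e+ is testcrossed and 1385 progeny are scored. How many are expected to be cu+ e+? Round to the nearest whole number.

A map distance of 20.7 m.u. corresponds to a recombination frequency of 0.207.
The F1 is cu+ e / cu e+, so cu+ e+ is a recombinant gamete class with expected frequency r/2 = 0.207/2 = 0.1035.
Expected number = 0.1035 × 1385 = 143.35 ≈ 143.

143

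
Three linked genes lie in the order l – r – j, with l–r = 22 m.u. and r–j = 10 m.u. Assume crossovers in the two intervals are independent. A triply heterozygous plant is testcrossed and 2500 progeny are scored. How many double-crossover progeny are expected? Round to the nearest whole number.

Map distances give recombination frequencies of 0.220 and 0.100 for the two intervals.
With no interference, expected double-crossover frequency = 0.220 × 0.100 = 0.02200.
Expected number = 0.02200 × 2500 = 55.00 ≈ 55.

55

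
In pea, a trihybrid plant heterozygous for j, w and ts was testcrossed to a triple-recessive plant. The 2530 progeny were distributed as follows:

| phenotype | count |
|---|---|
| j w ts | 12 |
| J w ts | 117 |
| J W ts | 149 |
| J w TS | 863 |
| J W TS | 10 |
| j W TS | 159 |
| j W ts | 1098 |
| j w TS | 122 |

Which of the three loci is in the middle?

w

The two most frequent reciprocal classes, j W ts and J w TS, are the parental types, so the F1 was j W ts / J w TS.
The two rarest classes, j w ts and J W TS, are the double crossovers. Comparing them with the parentals, only the w allele has switched, so w is the middle locus and the order is ts – w – j.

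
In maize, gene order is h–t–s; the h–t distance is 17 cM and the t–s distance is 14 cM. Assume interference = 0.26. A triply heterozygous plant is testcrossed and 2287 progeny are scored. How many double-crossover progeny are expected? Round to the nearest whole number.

Map distances give recombination frequencies of 0.170 and 0.140 for the two intervals.
With interference 0.26 (so coincidence = 0.74), expected double-crossover frequency = 0.170 × 0.140 × 0.74 = 0.01761.
Expected number = 0.01761 × 2287 = 40.28 ≈ 40.

40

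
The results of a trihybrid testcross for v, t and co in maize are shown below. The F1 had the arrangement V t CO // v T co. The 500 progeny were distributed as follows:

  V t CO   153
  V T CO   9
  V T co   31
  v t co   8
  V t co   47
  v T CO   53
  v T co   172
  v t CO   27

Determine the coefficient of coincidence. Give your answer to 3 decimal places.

The two rarest classes, V T CO and v t co, are the double crossovers. Comparing them with the parentals, only the t allele has switched, so t is the middle locus and the order is co – t – v.
co–t: (100 + 17)/500 = 0.2340; t–v: (58 + 17)/500 = 0.1500.
Expected DCO frequency = 0.2340 × 0.1500 ≈ 0.03510; observed = 17/500 ≈ 0.03400.
Coefficient of coincidence = 0.03400/0.03510 ≈ 0.969.

0.969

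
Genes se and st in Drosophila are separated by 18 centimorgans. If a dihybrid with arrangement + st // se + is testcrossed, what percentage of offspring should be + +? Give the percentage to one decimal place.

A map distance of 18 centimorgans corresponds to a recombination frequency of 0.180.
The F1 is + st / se +, so + + is a recombinant gamete class with expected frequency r/2 = 0.180/2 = 0.0900.
That is 0.0900 = 9.0% of the progeny.

9.0%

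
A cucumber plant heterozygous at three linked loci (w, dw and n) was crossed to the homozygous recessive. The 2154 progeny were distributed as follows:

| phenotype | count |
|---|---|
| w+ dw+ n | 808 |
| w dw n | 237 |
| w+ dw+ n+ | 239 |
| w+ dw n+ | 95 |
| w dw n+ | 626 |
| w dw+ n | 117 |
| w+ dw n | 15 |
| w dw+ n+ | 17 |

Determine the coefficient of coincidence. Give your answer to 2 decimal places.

0.56

The two most frequent reciprocal classes, w dw n+ and w+ dw+ n, are the parental types, so the F1 was w dw n+ / w+ dw+ n.
The two rarest classes, w dw+ n+ and w+ dw n, are the double crossovers. Comparing them with the parentals, only the dw allele has switched, so dw is the middle locus and the order is n – dw – w.
n–dw: (476 + 32)/2154 = 0.2358; dw–w: (212 + 32)/2154 = 0.1133.
Expected DCO frequency = 0.2358 × 0.1133 ≈ 0.02672; observed = 32/2154 ≈ 0.01486.
Coefficient of coincidence = 0.01486/0.02672 ≈ 0.56.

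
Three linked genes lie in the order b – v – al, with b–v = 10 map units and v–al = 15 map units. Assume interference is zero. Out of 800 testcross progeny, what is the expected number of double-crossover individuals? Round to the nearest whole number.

Map distances give recombination frequencies of 0.100 and 0.150 for the two intervals.
With no interference, expected double-crossover frequency = 0.100 × 0.150 = 0.01500.
Expected number = 0.01500 × 800 = 12.00 ≈ 12.

12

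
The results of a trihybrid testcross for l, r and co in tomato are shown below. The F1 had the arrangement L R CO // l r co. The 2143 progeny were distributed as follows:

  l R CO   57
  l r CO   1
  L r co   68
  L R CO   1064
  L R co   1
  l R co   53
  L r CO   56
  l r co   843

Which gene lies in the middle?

co

The two rarest classes, L R co and l r CO, are the double crossovers. Comparing them with the parentals, only the co allele has switched, so co is the middle locus and the order is l – co – r.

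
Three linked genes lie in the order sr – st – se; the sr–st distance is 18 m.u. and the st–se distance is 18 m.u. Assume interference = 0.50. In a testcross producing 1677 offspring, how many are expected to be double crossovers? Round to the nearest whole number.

Map distances give recombination frequencies of 0.180 and 0.180 for the two intervals.
With interference 0.50 (so coincidence = 0.50), expected double-crossover frequency = 0.180 × 0.180 × 0.50 = 0.01620.
Expected number = 0.01620 × 1677 = 27.17 ≈ 27.

27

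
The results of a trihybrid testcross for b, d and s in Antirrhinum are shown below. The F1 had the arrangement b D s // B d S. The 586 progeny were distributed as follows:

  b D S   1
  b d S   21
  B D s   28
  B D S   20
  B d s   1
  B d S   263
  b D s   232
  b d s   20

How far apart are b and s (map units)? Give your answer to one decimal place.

The two rarest classes, b D S and B d s, are the double crossovers. Comparing them with the parentals, only the s allele has switched, so s is the middle locus and the order is d – s – b.
Crossovers in the s–b interval produce the single-crossover classes B D s and b d S (28 + 21 = 49) plus the double crossovers (2).
RF(s–b) = (49 + 2) / 586 = 51/586 = 0.0870 → 8.7 map units.

8.7 map units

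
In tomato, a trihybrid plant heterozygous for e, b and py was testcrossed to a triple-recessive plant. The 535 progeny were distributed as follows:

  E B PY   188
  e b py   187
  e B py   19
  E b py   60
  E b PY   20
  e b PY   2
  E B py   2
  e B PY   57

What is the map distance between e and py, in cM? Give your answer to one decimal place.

22.6 cM

The two most frequent reciprocal classes, e b py and E B PY, are the parental types, so the F1 was e b py / E B PY.
The two rarest classes, e b PY and E B py, are the double crossovers. Comparing them with the parentals, only the py allele has switched, so py is the middle locus and the order is b – py – e.
Crossovers in the py–e interval produce the single-crossover classes E b py and e B PY (60 + 57 = 117) plus the double crossovers (4).
RF(py–e) = (117 + 4) / 535 = 121/535 = 0.2262 → 22.6 cM.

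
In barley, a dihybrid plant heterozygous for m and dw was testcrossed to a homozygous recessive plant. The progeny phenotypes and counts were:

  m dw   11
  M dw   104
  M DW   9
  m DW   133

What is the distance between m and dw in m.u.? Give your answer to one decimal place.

The two most frequent classes, M dw (104) and m DW (133), are the parental types, so the F1 was M dw / m DW.
The recombinant classes are M DW and m dw: 9 + 11 = 20.
Recombination frequency = 20/257 = 0.0778 ≈ 7.8%, i.e. 7.8 m.u.

7.8 m.u.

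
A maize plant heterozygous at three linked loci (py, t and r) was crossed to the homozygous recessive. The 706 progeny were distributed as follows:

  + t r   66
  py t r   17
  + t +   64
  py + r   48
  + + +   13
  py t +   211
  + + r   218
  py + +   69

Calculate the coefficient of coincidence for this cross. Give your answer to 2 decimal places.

The two most frequent reciprocal classes, py t + and + + r, are the parental types, so the F1 was py t + / + + r.
The two rarest classes, py t r and + + +, are the double crossovers. Comparing them with the parentals, only the r allele has switched, so r is the middle locus and the order is t – r – py.
t–r: (135 + 30)/706 = 0.2337; r–py: (112 + 30)/706 = 0.2011.
Expected DCO frequency = 0.2337 × 0.2011 ≈ 0.04700; observed = 30/706 ≈ 0.04249.
Coefficient of coincidence = 0.04249/0.04700 ≈ 0.90.

0.90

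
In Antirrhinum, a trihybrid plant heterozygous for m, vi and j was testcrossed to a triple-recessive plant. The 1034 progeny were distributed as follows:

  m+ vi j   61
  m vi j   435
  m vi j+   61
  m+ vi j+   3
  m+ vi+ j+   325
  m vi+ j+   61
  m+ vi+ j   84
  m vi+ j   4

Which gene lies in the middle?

The two most frequent reciprocal classes, m+ vi+ j+ and m vi j, are the parental types, so the F1 was m+ vi+ j+ / m vi j.
The two rarest classes, m+ vi j+ and m vi+ j, are the double crossovers. Comparing them with the parentals, only the vi allele has switched, so vi is the middle locus and the order is m – vi – j.

vi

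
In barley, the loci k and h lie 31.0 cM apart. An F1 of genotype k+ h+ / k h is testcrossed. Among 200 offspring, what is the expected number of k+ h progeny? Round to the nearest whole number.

31

A map distance of 31.0 cM corresponds to a recombination frequency of 0.310.
The F1 is k+ h+ / k h, so k+ h is a recombinant gamete class with expected frequency r/2 = 0.310/2 = 0.1550.
Expected number = 0.1550 × 200 = 31.00 ≈ 31.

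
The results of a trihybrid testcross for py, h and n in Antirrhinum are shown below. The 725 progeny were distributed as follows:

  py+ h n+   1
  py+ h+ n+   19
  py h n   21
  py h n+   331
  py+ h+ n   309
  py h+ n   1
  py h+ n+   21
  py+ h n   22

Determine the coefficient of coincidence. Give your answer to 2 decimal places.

0.77

The two most frequent reciprocal classes, py h n+ and py+ h+ n, are the parental types, so the F1 was py h n+ / py+ h+ n.
The two rarest classes, py+ h n+ and py h+ n, are the double crossovers. Comparing them with the parentals, only the py allele has switched, so py is the middle locus and the order is h – py – n.
h–py: (43 + 2)/725 = 0.0621; py–n: (40 + 2)/725 = 0.0579.
Expected DCO frequency = 0.0621 × 0.0579 ≈ 0.00360; observed = 2/725 ≈ 0.00276.
Coefficient of coincidence = 0.00276/0.00360 ≈ 0.77.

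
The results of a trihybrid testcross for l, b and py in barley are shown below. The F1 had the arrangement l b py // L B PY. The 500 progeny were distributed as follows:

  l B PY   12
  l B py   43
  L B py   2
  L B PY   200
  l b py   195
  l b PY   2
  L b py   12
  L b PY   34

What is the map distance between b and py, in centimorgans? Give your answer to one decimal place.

16.2 centimorgans

The two rarest classes, l b PY and L B py, are the double crossovers. Comparing them with the parentals, only the py allele has switched, so py is the middle locus and the order is l – py – b.
Crossovers in the py–b interval produce the single-crossover classes l B py and L b PY (43 + 34 = 77) plus the double crossovers (4).
RF(py–b) = (77 + 4) / 500 = 81/500 = 0.1620 → 16.2 centimorgans.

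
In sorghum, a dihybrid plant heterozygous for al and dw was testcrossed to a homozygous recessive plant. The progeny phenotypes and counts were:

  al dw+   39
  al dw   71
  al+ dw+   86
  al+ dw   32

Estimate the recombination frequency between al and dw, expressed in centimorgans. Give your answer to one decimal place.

31.1 centimorgans

The two most frequent classes, al+ dw+ (86) and al dw (71), are the parental types, so the F1 was al+ dw+ / al dw.
The recombinant classes are al+ dw and al dw+: 32 + 39 = 71.
Recombination frequency = 71/228 = 0.3114 ≈ 31.1%, i.e. 31.1 centimorgans.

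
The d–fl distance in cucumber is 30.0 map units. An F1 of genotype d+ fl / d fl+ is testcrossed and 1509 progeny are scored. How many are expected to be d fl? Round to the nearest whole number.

226

A map distance of 30.0 map units corresponds to a recombination frequency of 0.300.
The F1 is d+ fl / d fl+, so d fl is a recombinant gamete class with expected frequency r/2 = 0.300/2 = 0.1500.
Expected number = 0.1500 × 1509 = 226.35 ≈ 226.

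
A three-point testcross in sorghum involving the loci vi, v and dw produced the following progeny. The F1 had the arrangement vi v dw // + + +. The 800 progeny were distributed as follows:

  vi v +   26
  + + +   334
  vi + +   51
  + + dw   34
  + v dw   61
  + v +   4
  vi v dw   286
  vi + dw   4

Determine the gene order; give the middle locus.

The two rarest classes, vi + dw and + v +, are the double crossovers. Comparing them with the parentals, only the v allele has switched, so v is the middle locus and the order is dw – v – vi.

v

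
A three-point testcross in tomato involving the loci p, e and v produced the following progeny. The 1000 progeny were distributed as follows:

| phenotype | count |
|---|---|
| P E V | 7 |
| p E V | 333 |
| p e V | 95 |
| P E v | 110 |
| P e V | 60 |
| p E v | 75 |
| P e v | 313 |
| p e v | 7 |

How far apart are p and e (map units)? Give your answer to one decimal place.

21.9 map units

The two most frequent reciprocal classes, P e v and p E V, are the parental types, so the F1 was P e v / p E V.
The two rarest classes, p e v and P E V, are the double crossovers. Comparing them with the parentals, only the p allele has switched, so p is the middle locus and the order is e – p – v.
Crossovers in the e–p interval produce the single-crossover classes P E v and p e V (110 + 95 = 205) plus the double crossovers (14).
RF(e–p) = (205 + 14) / 1000 = 219/1000 = 0.2190 → 21.9 map units.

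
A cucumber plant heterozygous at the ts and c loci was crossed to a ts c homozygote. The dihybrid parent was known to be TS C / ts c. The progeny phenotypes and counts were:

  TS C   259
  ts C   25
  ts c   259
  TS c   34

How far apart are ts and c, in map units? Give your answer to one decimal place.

10.2 map units

The recombinant classes are TS c and ts C: 34 + 25 = 59.
Recombination frequency = 59/577 = 0.1023 ≈ 10.2%, i.e. 10.2 map units.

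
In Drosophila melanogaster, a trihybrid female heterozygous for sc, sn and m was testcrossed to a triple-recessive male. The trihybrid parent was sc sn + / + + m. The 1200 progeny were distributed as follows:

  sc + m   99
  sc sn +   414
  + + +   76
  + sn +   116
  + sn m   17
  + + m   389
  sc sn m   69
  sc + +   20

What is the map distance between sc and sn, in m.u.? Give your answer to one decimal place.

21.0 m.u.

The two rarest classes, sc + + and + sn m, are the double crossovers. Comparing them with the parentals, only the sn allele has switched, so sn is the middle locus and the order is sc – sn – m.
Crossovers in the sc–sn interval produce the single-crossover classes + sn + and sc + m (116 + 99 = 215) plus the double crossovers (37).
RF(sc–sn) = (215 + 37) / 1200 = 252/1200 = 0.2100 → 21.0 m.u.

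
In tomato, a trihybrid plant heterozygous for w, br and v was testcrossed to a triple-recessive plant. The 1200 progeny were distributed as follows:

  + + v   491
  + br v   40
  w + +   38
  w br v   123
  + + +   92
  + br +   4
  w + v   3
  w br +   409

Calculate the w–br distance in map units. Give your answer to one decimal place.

7.1 map units

The two most frequent reciprocal classes, w br + and + + v, are the parental types, so the F1 was w br + / + + v.
The two rarest classes, + br + and w + v, are the double crossovers. Comparing them with the parentals, only the w allele has switched, so w is the middle locus and the order is v – w – br.
Crossovers in the w–br interval produce the single-crossover classes w + + and + br v (38 + 40 = 78) plus the double crossovers (7).
RF(w–br) = (78 + 7) / 1200 = 85/1200 = 0.0708 → 7.1 map units.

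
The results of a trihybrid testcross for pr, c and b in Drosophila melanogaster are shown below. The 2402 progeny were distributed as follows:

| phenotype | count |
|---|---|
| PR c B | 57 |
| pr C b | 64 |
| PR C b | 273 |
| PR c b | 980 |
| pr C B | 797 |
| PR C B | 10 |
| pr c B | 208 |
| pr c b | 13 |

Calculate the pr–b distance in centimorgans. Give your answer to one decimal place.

The two most frequent reciprocal classes, pr C B and PR c b, are the parental types, so the F1 was pr C B / PR c b.
The two rarest classes, PR C B and pr c b, are the double crossovers. Comparing them with the parentals, only the pr allele has switched, so pr is the middle locus and the order is c – pr – b.
Crossovers in the pr–b interval produce the single-crossover classes pr C b and PR c B (64 + 57 = 121) plus the double crossovers (23).
RF(pr–b) = (121 + 23) / 2402 = 144/2402 = 0.0600 → 6.0 centimorgans.

6.0 centimorgans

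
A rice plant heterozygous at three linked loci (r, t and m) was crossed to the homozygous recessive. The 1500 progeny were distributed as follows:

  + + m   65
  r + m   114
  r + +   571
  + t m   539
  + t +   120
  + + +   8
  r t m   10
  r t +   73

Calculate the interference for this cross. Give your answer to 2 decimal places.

The two most frequent reciprocal classes, r + + and + t m, are the parental types, so the F1 was r + + / + t m.
The two rarest classes, + + + and r t m, are the double crossovers. Comparing them with the parentals, only the r allele has switched, so r is the middle locus and the order is t – r – m.
t–r: (138 + 18)/1500 = 0.1040; r–m: (234 + 18)/1500 = 0.1680.
Expected DCO frequency = 0.1040 × 0.1680 ≈ 0.01747; observed = 18/1500 ≈ 0.01200.
Coefficient of coincidence = 0.01200/0.01747 ≈ 0.69; interference = 1 − 0.69 = 0.31.

0.31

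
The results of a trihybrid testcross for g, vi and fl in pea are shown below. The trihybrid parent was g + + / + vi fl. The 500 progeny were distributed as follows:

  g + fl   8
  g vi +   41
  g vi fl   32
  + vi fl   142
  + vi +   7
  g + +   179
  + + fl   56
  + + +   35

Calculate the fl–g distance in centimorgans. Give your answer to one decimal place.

The two rarest classes, g + fl and + vi +, are the double crossovers. Comparing them with the parentals, only the fl allele has switched, so fl is the middle locus and the order is vi – fl – g.
Crossovers in the fl–g interval produce the single-crossover classes + + + and g vi fl (35 + 32 = 67) plus the double crossovers (15).
RF(fl–g) = (67 + 15) / 500 = 82/500 = 0.1640 → 16.4 centimorgans.

16.4 centimorgans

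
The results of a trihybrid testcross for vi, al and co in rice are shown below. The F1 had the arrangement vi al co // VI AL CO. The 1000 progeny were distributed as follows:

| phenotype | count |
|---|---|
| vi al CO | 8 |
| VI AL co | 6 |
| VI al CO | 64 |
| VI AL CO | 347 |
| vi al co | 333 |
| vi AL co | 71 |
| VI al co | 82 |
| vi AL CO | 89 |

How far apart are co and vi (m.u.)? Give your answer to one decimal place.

18.5 m.u.

The two rarest classes, vi al CO and VI AL co, are the double crossovers. Comparing them with the parentals, only the co allele has switched, so co is the middle locus and the order is vi – co – al.
Crossovers in the vi–co interval produce the single-crossover classes VI al co and vi AL CO (82 + 89 = 171) plus the double crossovers (14).
RF(vi–co) = (171 + 14) / 1000 = 185/1000 = 0.1850 → 18.5 m.u.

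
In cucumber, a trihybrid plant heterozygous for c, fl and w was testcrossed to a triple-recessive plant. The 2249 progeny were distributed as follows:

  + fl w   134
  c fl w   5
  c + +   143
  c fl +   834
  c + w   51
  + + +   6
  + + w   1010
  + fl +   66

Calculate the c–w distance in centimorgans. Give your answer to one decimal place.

5.7 centimorgans

The two most frequent reciprocal classes, c fl + and + + w, are the parental types, so the F1 was c fl + / + + w.
The two rarest classes, c fl w and + + +, are the double crossovers. Comparing them with the parentals, only the w allele has switched, so w is the middle locus and the order is c – w – fl.
Crossovers in the c–w interval produce the single-crossover classes + fl + and c + w (66 + 51 = 117) plus the double crossovers (11).
RF(c–w) = (117 + 11) / 2249 = 128/2249 = 0.0569 → 5.7 centimorgans.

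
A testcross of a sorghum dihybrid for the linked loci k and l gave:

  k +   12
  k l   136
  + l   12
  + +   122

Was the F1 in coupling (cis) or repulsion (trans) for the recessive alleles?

The two most frequent classes are + + (122) and k l (136); these are the parental (non-recombinant) types.
So the F1 carried + + on one chromosome and k l on the other — the recessive alleles are on the same chromosome (cis / coupling).

cis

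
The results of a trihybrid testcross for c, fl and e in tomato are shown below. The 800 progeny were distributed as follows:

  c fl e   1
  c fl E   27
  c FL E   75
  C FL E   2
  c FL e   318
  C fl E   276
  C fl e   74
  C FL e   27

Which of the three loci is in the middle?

fl

The two most frequent reciprocal classes, c FL e and C fl E, are the parental types, so the F1 was c FL e / C fl E.
The two rarest classes, c fl e and C FL E, are the double crossovers. Comparing them with the parentals, only the fl allele has switched, so fl is the middle locus and the order is c – fl – e.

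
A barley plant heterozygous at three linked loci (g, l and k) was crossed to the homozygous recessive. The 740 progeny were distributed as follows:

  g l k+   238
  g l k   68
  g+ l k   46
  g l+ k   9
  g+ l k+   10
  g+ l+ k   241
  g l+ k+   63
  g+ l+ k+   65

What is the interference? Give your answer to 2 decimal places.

The two most frequent reciprocal classes, g l k+ and g+ l+ k, are the parental types, so the F1 was g l k+ / g+ l+ k.
The two rarest classes, g+ l k+ and g l+ k, are the double crossovers. Comparing them with the parentals, only the g allele has switched, so g is the middle locus and the order is k – g – l.
k–g: (133 + 19)/740 = 0.2054; g–l: (109 + 19)/740 = 0.1730.
Expected DCO frequency = 0.2054 × 0.1730 ≈ 0.03553; observed = 19/740 ≈ 0.02568.
Coefficient of coincidence = 0.02568/0.03553 ≈ 0.72; interference = 1 − 0.72 = 0.28.

0.28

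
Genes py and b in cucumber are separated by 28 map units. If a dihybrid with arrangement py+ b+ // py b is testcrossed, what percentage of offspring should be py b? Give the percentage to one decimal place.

A map distance of 28 map units corresponds to a recombination frequency of 0.280.
The F1 is py+ b+ / py b, so py b is a parental gamete class with expected frequency (1 − r)/2 = 0.720/2 = 0.3600.
That is 0.3600 = 36.0% of the progeny.

36.0%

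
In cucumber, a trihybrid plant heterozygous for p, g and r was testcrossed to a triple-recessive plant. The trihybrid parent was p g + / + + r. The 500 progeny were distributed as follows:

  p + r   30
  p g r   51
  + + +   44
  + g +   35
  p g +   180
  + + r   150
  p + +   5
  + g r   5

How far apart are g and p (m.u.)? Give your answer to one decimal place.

The two rarest classes, p + + and + g r, are the double crossovers. Comparing them with the parentals, only the g allele has switched, so g is the middle locus and the order is p – g – r.
Crossovers in the p–g interval produce the single-crossover classes + g + and p + r (35 + 30 = 65) plus the double crossovers (10).
RF(p–g) = (65 + 10) / 500 = 75/500 = 0.1500 → 15.0 m.u.

15.0 m.u.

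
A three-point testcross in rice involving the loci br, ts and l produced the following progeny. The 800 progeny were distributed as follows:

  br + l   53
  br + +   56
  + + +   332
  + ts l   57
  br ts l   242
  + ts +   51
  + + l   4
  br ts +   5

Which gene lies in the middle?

The two most frequent reciprocal classes, + + + and br ts l, are the parental types, so the F1 was + + + / br ts l.
The two rarest classes, + + l and br ts +, are the double crossovers. Comparing them with the parentals, only the l allele has switched, so l is the middle locus and the order is ts – l – br.

l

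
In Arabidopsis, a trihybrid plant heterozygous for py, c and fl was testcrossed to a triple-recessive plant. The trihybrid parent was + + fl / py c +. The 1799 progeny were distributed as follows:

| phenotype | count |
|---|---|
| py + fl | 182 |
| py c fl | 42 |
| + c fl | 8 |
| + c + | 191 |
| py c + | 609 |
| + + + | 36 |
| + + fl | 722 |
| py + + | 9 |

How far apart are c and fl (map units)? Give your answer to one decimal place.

The two rarest classes, + c fl and py + +, are the double crossovers. Comparing them with the parentals, only the c allele has switched, so c is the middle locus and the order is py – c – fl.
Crossovers in the c–fl interval produce the single-crossover classes + + + and py c fl (36 + 42 = 78) plus the double crossovers (17).
RF(c–fl) = (78 + 17) / 1799 = 95/1799 = 0.0528 → 5.3 map units.

5.3 map units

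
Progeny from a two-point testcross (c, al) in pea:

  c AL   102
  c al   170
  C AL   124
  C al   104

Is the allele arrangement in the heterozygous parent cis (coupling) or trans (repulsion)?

The two most frequent classes are C AL (124) and c al (170); these are the parental (non-recombinant) types.
So the F1 carried C AL on one chromosome and c al on the other — the recessive alleles are on the same chromosome (cis / coupling).

cis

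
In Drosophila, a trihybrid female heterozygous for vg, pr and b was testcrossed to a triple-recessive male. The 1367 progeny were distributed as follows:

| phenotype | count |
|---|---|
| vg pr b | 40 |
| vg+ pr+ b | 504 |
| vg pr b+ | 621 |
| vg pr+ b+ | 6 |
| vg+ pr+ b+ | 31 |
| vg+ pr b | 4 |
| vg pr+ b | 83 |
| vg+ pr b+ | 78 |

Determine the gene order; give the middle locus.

The two most frequent reciprocal classes, vg pr b+ and vg+ pr+ b, are the parental types, so the F1 was vg pr b+ / vg+ pr+ b.
The two rarest classes, vg pr+ b+ and vg+ pr b, are the double crossovers. Comparing them with the parentals, only the pr allele has switched, so pr is the middle locus and the order is vg – pr – b.

pr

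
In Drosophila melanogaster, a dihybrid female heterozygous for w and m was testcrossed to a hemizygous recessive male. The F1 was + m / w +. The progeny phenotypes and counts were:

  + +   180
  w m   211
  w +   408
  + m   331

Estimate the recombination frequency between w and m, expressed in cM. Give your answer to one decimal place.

34.6 cM

The recombinant classes are + + and w m: 180 + 211 = 391.
Recombination frequency = 391/1130 = 0.3460 ≈ 34.6%, i.e. 34.6 cM.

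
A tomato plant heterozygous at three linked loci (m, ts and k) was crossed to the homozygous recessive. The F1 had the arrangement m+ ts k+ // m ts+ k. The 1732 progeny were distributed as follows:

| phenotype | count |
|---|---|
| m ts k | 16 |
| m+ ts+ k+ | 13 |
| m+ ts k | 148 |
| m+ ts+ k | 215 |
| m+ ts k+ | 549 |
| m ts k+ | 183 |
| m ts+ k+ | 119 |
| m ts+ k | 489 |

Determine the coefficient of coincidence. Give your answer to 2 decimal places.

The two rarest classes, m+ ts+ k+ and m ts k, are the double crossovers. Comparing them with the parentals, only the ts allele has switched, so ts is the middle locus and the order is m – ts – k.
m–ts: (398 + 29)/1732 = 0.2465; ts–k: (267 + 29)/1732 = 0.1709.
Expected DCO frequency = 0.2465 × 0.1709 ≈ 0.04213; observed = 29/1732 ≈ 0.01674.
Coefficient of coincidence = 0.01674/0.04213 ≈ 0.40.

0.40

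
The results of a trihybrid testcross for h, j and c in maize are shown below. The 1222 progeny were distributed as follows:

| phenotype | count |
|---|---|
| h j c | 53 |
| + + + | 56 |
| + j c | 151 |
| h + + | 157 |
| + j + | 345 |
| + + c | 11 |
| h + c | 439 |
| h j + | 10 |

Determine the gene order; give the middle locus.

The two most frequent reciprocal classes, + j + and h + c, are the parental types, so the F1 was + j + / h + c.
The two rarest classes, h j + and + + c, are the double crossovers. Comparing them with the parentals, only the h allele has switched, so h is the middle locus and the order is j – h – c.

h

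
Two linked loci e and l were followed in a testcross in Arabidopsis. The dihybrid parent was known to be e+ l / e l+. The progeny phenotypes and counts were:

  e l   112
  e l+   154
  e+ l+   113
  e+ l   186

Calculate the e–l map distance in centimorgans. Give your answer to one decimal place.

39.8 centimorgans

The recombinant classes are e+ l+ and e l: 113 + 112 = 225.
Recombination frequency = 225/565 = 0.3982 ≈ 39.8%, i.e. 39.8 centimorgans.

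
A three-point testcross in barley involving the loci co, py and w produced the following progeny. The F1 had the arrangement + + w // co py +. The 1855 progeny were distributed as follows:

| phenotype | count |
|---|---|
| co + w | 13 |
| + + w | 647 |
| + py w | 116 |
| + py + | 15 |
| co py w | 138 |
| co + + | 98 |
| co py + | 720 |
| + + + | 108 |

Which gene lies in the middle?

co

The two rarest classes, co + w and + py +, are the double crossovers. Comparing them with the parentals, only the co allele has switched, so co is the middle locus and the order is py – co – w.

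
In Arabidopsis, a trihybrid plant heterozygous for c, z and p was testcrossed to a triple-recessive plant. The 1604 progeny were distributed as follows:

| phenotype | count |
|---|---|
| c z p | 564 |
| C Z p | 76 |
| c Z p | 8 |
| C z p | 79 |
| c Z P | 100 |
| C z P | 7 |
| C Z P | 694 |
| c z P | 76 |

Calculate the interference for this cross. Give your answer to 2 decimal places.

The two most frequent reciprocal classes, c z p and C Z P, are the parental types, so the F1 was c z p / C Z P.
The two rarest classes, c Z p and C z P, are the double crossovers. Comparing them with the parentals, only the z allele has switched, so z is the middle locus and the order is c – z – p.
c–z: (179 + 15)/1604 = 0.1209; z–p: (152 + 15)/1604 = 0.1041.
Expected DCO frequency = 0.1209 × 0.1041 ≈ 0.01259; observed = 15/1604 ≈ 0.00935.
Coefficient of coincidence = 0.00935/0.01259 ≈ 0.74; interference = 1 − 0.74 = 0.26.

0.26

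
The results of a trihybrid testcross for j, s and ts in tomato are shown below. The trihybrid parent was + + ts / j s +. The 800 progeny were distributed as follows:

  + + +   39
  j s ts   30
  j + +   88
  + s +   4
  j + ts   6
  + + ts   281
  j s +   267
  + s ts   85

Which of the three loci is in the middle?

The two rarest classes, j + ts and + s +, are the double crossovers. Comparing them with the parentals, only the j allele has switched, so j is the middle locus and the order is s – j – ts.

j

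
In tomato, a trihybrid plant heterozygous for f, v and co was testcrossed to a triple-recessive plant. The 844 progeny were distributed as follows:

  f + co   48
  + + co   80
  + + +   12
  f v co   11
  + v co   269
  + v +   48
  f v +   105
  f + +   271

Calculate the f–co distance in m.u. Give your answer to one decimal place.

14.1 m.u.

The two most frequent reciprocal classes, f + + and + v co, are the parental types, so the F1 was f + + / + v co.
The two rarest classes, + + + and f v co, are the double crossovers. Comparing them with the parentals, only the f allele has switched, so f is the middle locus and the order is v – f – co.
Crossovers in the f–co interval produce the single-crossover classes f + co and + v + (48 + 48 = 96) plus the double crossovers (23).
RF(f–co) = (96 + 23) / 844 = 119/844 = 0.1410 → 14.1 m.u.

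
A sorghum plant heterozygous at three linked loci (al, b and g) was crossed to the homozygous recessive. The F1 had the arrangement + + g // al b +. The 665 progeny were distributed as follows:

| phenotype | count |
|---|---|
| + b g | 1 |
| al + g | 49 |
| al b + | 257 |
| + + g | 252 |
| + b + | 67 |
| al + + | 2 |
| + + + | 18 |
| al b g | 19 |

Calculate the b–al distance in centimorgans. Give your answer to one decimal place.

The two rarest classes, + b g and al + +, are the double crossovers. Comparing them with the parentals, only the b allele has switched, so b is the middle locus and the order is g – b – al.
Crossovers in the b–al interval produce the single-crossover classes al + g and + b + (49 + 67 = 116) plus the double crossovers (3).
RF(b–al) = (116 + 3) / 665 = 119/665 = 0.1789 → 17.9 centimorgans.

17.9 centimorgans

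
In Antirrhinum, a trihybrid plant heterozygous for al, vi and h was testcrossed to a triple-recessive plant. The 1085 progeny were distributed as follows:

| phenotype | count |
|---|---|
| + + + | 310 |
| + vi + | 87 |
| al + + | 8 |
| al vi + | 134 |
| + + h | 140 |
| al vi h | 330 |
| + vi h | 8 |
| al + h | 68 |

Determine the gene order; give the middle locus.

al

The two most frequent reciprocal classes, + + + and al vi h, are the parental types, so the F1 was + + + / al vi h.
The two rarest classes, al + + and + vi h, are the double crossovers. Comparing them with the parentals, only the al allele has switched, so al is the middle locus and the order is h – al – vi.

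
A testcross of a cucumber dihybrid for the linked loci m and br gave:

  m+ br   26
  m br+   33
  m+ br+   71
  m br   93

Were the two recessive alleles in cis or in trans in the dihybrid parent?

cis

The two most frequent classes are m+ br+ (71) and m br (93); these are the parental (non-recombinant) types.
So the F1 carried m+ br+ on one chromosome and m br on the other — the recessive alleles are on the same chromosome (cis / coupling).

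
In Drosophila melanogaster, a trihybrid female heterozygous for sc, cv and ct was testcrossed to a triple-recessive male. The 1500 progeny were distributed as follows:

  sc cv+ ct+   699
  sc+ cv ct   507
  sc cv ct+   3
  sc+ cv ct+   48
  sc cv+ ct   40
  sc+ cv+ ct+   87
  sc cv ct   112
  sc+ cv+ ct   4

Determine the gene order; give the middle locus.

cv

The two most frequent reciprocal classes, sc+ cv ct and sc cv+ ct+, are the parental types, so the F1 was sc+ cv ct / sc cv+ ct+.
The two rarest classes, sc+ cv+ ct and sc cv ct+, are the double crossovers. Comparing them with the parentals, only the cv allele has switched, so cv is the middle locus and the order is ct – cv – sc.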